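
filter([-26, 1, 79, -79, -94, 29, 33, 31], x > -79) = [-26, 1, 79, 29, 33, 31]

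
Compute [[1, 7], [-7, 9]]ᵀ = [[1, -7], [7, 9]]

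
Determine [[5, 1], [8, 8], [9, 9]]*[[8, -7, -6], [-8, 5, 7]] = C[0][0] = (5)*(8) + (1)*(-8) = 32
C[0][1] = (5)*(-7) + (1)*(5) = -30
C[0][2] = (5)*(-6) + (1)*(7) = -23
C[1][0] = (8)*(8) + (8)*(-8) = 0
C[1][1] = (8)*(-7) + (8)*(5) = -16
C[1][2] = (8)*(-6) + (8)*(7) = 8
... (3 more cells)
= [[32, -30, -23], [0, -16, 8], [0, -18, 9]]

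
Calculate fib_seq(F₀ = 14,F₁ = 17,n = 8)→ F_2 = F_1 + F_0 = 31
F_3 = F_2 + F_1 = 48
F_4 = F_3 + F_2 = 79
...
= [14, 17, 31, 48, 79, 127, 206, 333]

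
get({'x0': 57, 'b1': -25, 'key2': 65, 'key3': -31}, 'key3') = -31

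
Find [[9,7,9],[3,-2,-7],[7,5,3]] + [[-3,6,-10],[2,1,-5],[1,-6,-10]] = [[6, 13, -1], [5, -1, -12], [8, -1, -7]]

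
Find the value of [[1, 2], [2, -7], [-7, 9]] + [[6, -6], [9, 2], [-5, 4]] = [[7, -4], [11, -5], [-12, 13]]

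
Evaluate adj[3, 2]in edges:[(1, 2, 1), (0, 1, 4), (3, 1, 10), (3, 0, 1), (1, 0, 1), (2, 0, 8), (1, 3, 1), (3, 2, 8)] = 8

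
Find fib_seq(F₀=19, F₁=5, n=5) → F_2 = F_1 + F_0 = 24
F_3 = F_2 + F_1 = 29
F_4 = F_3 + F_2 = 53
= [19, 5, 24, 29, 53]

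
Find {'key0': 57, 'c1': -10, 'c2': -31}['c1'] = -10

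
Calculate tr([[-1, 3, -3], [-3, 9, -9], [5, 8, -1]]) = 7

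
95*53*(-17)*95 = -8131525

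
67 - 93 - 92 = -118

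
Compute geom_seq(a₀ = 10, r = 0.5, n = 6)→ [10.0, 5.0, 2.5, 1.25, 0.625, 0.3125]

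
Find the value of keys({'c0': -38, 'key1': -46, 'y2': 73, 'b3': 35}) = ['c0', 'key1', 'y2', 'b3']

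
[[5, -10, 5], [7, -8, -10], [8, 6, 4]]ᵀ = [[5, 7, 8], [-10, -8, 6], [5, -10, 4]]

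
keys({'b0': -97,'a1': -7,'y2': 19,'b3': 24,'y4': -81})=['b0', 'a1', 'y2', 'b3', 'y4']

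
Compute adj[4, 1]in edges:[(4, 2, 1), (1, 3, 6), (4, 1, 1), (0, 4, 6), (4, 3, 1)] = 1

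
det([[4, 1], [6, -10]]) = -46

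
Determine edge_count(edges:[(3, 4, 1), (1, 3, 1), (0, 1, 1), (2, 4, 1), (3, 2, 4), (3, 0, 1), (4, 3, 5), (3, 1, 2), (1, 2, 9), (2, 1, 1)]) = 10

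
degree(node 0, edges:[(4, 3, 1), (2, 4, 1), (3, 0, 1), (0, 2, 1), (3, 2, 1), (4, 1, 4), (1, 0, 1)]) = incident: (3,0), (0,2), (1,0)
= 3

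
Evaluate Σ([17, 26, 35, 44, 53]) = 17 + 26 + 35 + 44 + 53
= 175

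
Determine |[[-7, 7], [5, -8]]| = (-7)*(-8) - (7)*(5)
= 21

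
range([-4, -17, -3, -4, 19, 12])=36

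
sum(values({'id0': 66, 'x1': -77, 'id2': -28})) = -39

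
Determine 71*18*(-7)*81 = -724626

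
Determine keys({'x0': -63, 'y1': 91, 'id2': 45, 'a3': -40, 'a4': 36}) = ['x0', 'y1', 'id2', 'a3', 'a4']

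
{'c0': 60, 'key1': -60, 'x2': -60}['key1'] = -60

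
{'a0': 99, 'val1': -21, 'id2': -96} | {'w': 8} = {'a0': 99, 'val1': -21, 'id2': -96, 'w': 8}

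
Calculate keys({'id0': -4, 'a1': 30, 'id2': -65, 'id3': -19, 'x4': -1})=['id0', 'a1', 'id2', 'id3', 'x4']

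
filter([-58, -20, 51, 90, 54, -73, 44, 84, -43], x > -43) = [-20, 51, 90, 54, 44, 84]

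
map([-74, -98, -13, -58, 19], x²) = [5476, 9604, 169, 3364, 361]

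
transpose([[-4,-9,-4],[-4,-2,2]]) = [[-4, -4], [-9, -2], [-4, 2]]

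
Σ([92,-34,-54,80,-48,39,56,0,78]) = 92 + (-34) + (-54) + 80 + (-48) + 39 + 56 + 0 + 78
= 209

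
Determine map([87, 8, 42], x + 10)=87+10=97, 8+10=18, 42+10=52
= [97, 18, 52]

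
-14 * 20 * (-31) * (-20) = -173600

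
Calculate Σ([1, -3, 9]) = 7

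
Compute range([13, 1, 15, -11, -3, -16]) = 31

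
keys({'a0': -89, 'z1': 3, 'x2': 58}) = ['a0', 'z1', 'x2']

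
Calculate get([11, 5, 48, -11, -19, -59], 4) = -19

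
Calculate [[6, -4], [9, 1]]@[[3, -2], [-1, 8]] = C[0][0] = (6)*(3) + (-4)*(-1) = 22
C[0][1] = (6)*(-2) + (-4)*(8) = -44
C[1][0] = (9)*(3) + (1)*(-1) = 26
C[1][1] = (9)*(-2) + (1)*(8) = -10
= [[22, -44], [26, -10]]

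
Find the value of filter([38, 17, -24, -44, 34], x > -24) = [38, 17, 34]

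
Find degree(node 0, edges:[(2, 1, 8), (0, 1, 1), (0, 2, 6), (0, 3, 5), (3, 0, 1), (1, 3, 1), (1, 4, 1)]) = 4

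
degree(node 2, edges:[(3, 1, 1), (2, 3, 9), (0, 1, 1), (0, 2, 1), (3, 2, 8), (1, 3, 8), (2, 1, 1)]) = 4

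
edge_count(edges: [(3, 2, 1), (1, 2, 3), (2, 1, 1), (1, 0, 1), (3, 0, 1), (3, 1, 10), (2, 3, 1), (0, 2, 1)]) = 8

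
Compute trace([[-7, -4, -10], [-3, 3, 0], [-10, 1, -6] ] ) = diagonal: (-7) + 3 + (-6)
= -10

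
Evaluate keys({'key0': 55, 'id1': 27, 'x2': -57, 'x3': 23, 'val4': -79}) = ['key0', 'id1', 'x2', 'x3', 'val4']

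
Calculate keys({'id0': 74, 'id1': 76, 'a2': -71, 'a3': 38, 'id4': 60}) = ['id0', 'id1', 'a2', 'a3', 'id4']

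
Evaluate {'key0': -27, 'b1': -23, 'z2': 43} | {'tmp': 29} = {'key0': -27, 'b1': -23, 'z2': 43, 'tmp': 29}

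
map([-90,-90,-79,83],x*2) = -90*2=-180, -90*2=-180, -79*2=-158, 83*2=166
= [-180, -180, -158, 166]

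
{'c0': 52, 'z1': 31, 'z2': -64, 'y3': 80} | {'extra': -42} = {'c0': 52, 'z1': 31, 'z2': -64, 'y3': 80, 'extra': -42}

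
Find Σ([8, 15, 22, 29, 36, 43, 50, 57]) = 8 + 15 + 22 + 29 + 36 + 43 + 50 + 57
= 260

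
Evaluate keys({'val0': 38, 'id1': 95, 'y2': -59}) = ['val0', 'id1', 'y2']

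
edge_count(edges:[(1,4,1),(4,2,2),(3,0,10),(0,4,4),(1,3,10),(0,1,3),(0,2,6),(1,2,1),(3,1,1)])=9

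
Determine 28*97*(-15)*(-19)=774060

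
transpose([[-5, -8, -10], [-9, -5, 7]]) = [[-5, -9], [-8, -5], [-10, 7]]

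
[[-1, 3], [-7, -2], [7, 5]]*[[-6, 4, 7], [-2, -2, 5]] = C[0][0] = (-1)*(-6) + (3)*(-2) = 0
C[0][1] = (-1)*(4) + (3)*(-2) = -10
C[0][2] = (-1)*(7) + (3)*(5) = 8
C[1][0] = (-7)*(-6) + (-2)*(-2) = 46
C[1][1] = (-7)*(4) + (-2)*(-2) = -24
C[1][2] = (-7)*(7) + (-2)*(5) = -59
... (3 more cells)
= [[0, -10, 8], [46, -24, -59], [-52, 18, 74]]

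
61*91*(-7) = -38857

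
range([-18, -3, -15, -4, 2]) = 20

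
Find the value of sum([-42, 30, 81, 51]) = 120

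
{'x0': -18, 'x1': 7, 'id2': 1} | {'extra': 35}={'x0': -18, 'x1': 7, 'id2': 1, 'extra': 35}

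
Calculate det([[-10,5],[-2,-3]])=40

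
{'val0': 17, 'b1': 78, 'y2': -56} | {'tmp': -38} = {'val0': 17, 'b1': 78, 'y2': -56, 'tmp': -38}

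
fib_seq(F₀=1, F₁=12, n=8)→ [1, 12, 13, 25, 38, 63, 101, 164]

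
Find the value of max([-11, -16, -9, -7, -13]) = -7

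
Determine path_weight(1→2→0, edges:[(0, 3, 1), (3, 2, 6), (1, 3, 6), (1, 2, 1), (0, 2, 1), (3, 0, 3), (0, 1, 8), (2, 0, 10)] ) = 11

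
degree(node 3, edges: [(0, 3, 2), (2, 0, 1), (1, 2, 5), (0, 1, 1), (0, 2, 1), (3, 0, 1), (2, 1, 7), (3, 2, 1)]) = incident: (0,3), (3,0), (3,2)
= 3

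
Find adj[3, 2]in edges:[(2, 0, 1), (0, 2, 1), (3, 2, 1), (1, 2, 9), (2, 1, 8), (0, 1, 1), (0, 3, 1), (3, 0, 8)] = 1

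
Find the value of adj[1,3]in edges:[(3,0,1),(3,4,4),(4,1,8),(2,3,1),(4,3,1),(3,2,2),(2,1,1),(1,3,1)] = 1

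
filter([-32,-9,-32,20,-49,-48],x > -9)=[20]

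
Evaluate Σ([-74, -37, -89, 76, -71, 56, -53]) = -192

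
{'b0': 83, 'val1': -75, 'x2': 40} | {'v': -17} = {'b0': 83, 'val1': -75, 'x2': 40, 'v': -17}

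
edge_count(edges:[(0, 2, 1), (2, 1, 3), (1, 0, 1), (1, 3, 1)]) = 4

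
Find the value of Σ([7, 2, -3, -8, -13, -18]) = 7 + 2 + (-3) + (-8) + (-13) + (-18)
= -33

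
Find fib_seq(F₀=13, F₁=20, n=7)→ [13, 20, 33, 53, 86, 139, 225]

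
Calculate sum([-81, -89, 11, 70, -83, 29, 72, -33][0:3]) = slice → [-81, -89, 11]
(-81) + (-89) + 11
= -159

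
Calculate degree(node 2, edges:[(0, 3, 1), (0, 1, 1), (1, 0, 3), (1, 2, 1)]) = 1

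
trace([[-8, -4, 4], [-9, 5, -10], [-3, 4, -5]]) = diagonal: (-8) + 5 + (-5)
= -8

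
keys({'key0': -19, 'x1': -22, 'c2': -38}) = ['key0', 'x1', 'c2']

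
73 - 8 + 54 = 119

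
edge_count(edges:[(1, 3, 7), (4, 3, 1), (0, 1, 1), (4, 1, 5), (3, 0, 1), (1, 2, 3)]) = 6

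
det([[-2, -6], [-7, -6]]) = -30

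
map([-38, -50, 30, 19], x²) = [1444, 2500, 900, 361]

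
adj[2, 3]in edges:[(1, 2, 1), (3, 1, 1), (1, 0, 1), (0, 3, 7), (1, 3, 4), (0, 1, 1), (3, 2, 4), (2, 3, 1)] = 1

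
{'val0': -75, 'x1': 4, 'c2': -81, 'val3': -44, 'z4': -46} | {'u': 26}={'val0': -75, 'x1': 4, 'c2': -81, 'val3': -44, 'z4': -46, 'u': 26}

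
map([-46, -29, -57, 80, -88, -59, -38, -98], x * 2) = [-92, -58, -114, 160, -176, -118, -76, -196]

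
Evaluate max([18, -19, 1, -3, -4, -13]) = 18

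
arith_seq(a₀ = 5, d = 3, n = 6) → [5, 8, 11, 14, 17, 20]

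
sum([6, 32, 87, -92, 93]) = 126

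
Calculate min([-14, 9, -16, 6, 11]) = -16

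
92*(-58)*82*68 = -29753536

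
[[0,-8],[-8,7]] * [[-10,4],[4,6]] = [[-32, -48], [108, 10]]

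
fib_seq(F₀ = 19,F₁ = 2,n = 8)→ F_2 = F_1 + F_0 = 21
F_3 = F_2 + F_1 = 23
F_4 = F_3 + F_2 = 44
...
= [19, 2, 21, 23, 44, 67, 111, 178]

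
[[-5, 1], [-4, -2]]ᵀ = [[-5, -4], [1, -2]]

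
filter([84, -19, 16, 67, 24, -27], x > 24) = [84, 67]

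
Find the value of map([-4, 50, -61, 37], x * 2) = [-8, 100, -122, 74]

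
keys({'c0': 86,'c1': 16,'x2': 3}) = ['c0', 'c1', 'x2']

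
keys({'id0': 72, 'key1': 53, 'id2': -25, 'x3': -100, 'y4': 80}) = ['id0', 'key1', 'id2', 'x3', 'y4']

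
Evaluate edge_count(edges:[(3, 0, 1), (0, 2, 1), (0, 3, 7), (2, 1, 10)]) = 4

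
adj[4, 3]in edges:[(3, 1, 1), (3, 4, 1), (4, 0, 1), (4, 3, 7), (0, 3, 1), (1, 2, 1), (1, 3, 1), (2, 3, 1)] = 7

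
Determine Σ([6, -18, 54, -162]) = 6 + -18 + 54 + -162
= -120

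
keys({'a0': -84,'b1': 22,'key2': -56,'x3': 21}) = ['a0', 'b1', 'key2', 'x3']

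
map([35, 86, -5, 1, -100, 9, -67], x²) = [1225, 7396, 25, 1, 10000, 81, 4489]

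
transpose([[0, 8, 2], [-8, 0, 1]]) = [[0, -8], [8, 0], [2, 1]]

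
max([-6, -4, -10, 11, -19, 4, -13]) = 11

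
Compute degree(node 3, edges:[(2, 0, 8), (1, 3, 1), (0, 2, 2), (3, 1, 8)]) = incident: (1,3), (3,1)
= 2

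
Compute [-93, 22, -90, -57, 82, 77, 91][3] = -57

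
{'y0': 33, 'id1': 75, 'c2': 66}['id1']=75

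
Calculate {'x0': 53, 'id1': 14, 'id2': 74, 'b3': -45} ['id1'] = 14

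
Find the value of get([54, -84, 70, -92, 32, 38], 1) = -84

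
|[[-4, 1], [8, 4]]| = -24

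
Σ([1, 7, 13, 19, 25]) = 1 + 7 + 13 + 19 + 25
= 65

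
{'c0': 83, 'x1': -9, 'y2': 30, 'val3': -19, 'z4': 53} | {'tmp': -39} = {'c0': 83, 'x1': -9, 'y2': 30, 'val3': -19, 'z4': 53, 'tmp': -39}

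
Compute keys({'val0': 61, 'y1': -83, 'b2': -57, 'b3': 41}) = ['val0', 'y1', 'b2', 'b3']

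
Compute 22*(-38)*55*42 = -1931160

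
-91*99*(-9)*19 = 1540539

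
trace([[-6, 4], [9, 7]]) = 1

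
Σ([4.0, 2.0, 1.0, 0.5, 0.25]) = 7.75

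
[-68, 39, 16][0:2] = [-68, 39]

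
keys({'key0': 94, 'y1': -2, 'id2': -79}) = ['key0', 'y1', 'id2']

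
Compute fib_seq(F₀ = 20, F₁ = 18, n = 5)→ F_2 = F_1 + F_0 = 38
F_3 = F_2 + F_1 = 56
F_4 = F_3 + F_2 = 94
= [20, 18, 38, 56, 94]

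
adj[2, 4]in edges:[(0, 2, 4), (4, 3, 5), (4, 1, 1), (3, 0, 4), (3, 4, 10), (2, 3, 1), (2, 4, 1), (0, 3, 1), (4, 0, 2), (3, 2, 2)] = 1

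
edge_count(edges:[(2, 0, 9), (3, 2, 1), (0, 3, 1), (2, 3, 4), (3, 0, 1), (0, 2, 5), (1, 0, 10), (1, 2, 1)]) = 8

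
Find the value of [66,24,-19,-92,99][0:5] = [66, 24, -19, -92, 99]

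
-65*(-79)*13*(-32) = -2136160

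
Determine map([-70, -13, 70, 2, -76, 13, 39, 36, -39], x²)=[4900, 169, 4900, 4, 5776, 169, 1521, 1296, 1521]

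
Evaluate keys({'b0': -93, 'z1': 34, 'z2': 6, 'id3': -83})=['b0', 'z1', 'z2', 'id3']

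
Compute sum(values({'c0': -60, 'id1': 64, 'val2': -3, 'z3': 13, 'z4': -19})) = -5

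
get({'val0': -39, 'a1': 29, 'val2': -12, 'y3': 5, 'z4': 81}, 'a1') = 29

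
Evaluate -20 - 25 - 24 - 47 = -116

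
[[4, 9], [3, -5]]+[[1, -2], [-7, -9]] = [[5, 7], [-4, -14]]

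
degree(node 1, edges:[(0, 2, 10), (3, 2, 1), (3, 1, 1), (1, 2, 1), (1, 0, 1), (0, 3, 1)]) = 3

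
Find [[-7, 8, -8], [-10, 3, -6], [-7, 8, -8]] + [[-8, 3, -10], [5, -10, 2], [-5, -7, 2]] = [[-15, 11, -18], [-5, -7, -4], [-12, 1, -6]]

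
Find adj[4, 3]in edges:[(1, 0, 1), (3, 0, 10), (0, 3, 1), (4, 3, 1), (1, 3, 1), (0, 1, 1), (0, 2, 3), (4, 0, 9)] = 1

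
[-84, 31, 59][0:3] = [-84, 31, 59]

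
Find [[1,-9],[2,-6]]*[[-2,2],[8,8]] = C[0][0] = (1)*(-2) + (-9)*(8) = -74
C[0][1] = (1)*(2) + (-9)*(8) = -70
C[1][0] = (2)*(-2) + (-6)*(8) = -52
C[1][1] = (2)*(2) + (-6)*(8) = -44
= [[-74, -70], [-52, -44]]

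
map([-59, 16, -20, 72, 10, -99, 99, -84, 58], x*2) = -59*2=-118, 16*2=32, -20*2=-40, 72*2=144, 10*2=20, -99*2=-198, 99*2=198, -84*2=-168, 58*2=116
= [-118, 32, -40, 144, 20, -198, 198, -168, 116]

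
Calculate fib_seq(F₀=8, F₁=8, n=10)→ [8, 8, 16, 24, 40, 64, 104, 168, 272, 440]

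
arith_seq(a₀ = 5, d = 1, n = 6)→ a_0 = 5 + 0*1 = 5
a_1 = 5 + 1*1 = 6
a_2 = 5 + 2*1 = 7
...
= [5, 6, 7, 8, 9, 10]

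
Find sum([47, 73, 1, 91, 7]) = 47 + 73 + 1 + 91 + 7
= 219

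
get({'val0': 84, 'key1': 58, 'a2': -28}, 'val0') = 84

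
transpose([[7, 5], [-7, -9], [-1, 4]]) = [[7, -7, -1], [5, -9, 4]]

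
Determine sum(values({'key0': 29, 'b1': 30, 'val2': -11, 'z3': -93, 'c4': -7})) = 29 + 30 + (-11) + (-93) + (-7)
= -52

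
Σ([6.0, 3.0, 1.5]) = 10.5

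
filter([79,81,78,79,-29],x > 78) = keep x where x > 78: 79✓, 81✓, 78✗, 79✓, -29✗
= [79, 81, 79]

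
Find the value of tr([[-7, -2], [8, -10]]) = -17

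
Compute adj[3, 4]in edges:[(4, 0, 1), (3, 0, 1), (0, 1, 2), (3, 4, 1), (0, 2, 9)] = 1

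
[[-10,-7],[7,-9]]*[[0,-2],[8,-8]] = [[-56, 76], [-72, 58]]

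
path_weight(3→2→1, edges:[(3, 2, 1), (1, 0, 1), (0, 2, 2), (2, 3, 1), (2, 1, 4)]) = w(3→2)=1 + w(2→1)=4
= 5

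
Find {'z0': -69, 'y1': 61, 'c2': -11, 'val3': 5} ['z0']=-69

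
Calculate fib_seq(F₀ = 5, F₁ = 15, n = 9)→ [5, 15, 20, 35, 55, 90, 145, 235, 380]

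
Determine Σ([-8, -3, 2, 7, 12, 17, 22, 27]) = (-8) + (-3) + 2 + 7 + 12 + 17 + 22 + 27
= 76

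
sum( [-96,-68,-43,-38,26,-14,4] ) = (-96) + (-68) + (-43) + (-38) + 26 + (-14) + 4
= -229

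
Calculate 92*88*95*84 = 64606080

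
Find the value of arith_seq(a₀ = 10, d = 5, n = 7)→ [10, 15, 20, 25, 30, 35, 40]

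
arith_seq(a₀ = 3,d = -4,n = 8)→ a_0 = 3 + 0*-4 = 3
a_1 = 3 + 1*-4 = -1
a_2 = 3 + 2*-4 = -5
...
= [3, -1, -5, -9, -13, -17, -21, -25]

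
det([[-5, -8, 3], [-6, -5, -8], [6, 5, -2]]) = 230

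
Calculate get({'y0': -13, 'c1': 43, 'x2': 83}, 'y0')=-13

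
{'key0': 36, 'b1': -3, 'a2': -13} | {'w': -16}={'key0': 36, 'b1': -3, 'a2': -13, 'w': -16}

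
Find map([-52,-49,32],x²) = (-52)²=2704, (-49)²=2401, (32)²=1024
= [2704, 2401, 1024]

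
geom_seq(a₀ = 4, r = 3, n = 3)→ [4, 12, 36]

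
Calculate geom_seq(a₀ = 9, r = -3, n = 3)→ a_0 = 9*(-3)^0 = 9
a_1 = 9*(-3)^1 = -27
a_2 = 9*(-3)^2 = 81
= [9, -27, 81]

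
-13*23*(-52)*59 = 917332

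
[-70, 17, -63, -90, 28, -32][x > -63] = keep x where x > -63: -70✗, 17✓, -63✗, -90✗, 28✓, -32✓
= [17, 28, -32]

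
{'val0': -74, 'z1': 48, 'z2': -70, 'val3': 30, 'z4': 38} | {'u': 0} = {'val0': -74, 'z1': 48, 'z2': -70, 'val3': 30, 'z4': 38, 'u': 0}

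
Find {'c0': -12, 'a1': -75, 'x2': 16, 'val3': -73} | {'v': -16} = {'c0': -12, 'a1': -75, 'x2': 16, 'val3': -73, 'v': -16}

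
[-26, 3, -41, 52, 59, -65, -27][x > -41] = [-26, 3, 52, 59, -27]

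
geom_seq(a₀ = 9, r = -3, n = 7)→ a_0 = 9*(-3)^0 = 9
a_1 = 9*(-3)^1 = -27
a_2 = 9*(-3)^2 = 81
...
= [9, -27, 81, -243, 729, -2187, 6561]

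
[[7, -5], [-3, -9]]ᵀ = [[7, -3], [-5, -9]]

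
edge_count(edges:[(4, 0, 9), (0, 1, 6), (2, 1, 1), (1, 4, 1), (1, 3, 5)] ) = 5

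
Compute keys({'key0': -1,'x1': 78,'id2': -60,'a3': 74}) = ['key0', 'x1', 'id2', 'a3']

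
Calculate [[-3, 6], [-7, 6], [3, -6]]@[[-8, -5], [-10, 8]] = C[0][0] = (-3)*(-8) + (6)*(-10) = -36
C[0][1] = (-3)*(-5) + (6)*(8) = 63
C[1][0] = (-7)*(-8) + (6)*(-10) = -4
C[1][1] = (-7)*(-5) + (6)*(8) = 83
C[2][0] = (3)*(-8) + (-6)*(-10) = 36
C[2][1] = (3)*(-5) + (-6)*(8) = -63
= [[-36, 63], [-4, 83], [36, -63]]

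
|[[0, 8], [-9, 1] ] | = 72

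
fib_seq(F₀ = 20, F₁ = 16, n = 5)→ F_2 = F_1 + F_0 = 36
F_3 = F_2 + F_1 = 52
F_4 = F_3 + F_2 = 88
= [20, 16, 36, 52, 88]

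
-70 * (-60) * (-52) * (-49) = 10701600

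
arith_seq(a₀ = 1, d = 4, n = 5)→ a_0 = 1 + 0*4 = 1
a_1 = 1 + 1*4 = 5
a_2 = 1 + 2*4 = 9
...
= [1, 5, 9, 13, 17]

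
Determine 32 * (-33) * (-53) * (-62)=-3470016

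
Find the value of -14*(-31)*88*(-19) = -725648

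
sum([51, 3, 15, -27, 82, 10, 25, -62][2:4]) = -12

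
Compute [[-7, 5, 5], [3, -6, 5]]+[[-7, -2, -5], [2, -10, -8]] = [[-14, 3, 0], [5, -16, -3]]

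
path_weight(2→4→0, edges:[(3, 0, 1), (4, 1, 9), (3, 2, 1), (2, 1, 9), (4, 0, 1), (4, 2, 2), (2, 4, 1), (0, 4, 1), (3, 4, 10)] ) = w(2→4)=1 + w(4→0)=1
= 2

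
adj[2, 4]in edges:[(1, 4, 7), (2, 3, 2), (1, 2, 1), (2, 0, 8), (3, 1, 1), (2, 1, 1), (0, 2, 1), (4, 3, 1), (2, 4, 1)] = 1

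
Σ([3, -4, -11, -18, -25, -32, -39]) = 3 + (-4) + (-11) + (-18) + (-25) + (-32) + (-39)
= -126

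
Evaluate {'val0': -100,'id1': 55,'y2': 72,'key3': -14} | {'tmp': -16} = {'val0': -100, 'id1': 55, 'y2': 72, 'key3': -14, 'tmp': -16}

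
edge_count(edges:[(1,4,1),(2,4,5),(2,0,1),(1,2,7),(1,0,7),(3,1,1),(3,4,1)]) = 7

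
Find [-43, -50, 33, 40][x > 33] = keep x where x > 33: -43✗, -50✗, 33✗, 40✓
= [40]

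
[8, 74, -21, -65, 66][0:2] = [8, 74]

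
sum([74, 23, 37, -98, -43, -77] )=-84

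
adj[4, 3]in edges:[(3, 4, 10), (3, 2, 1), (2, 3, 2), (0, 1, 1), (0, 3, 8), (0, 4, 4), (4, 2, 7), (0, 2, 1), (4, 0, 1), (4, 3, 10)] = 10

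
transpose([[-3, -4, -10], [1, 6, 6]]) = [[-3, 1], [-4, 6], [-10, 6]]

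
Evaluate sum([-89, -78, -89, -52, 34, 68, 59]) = -147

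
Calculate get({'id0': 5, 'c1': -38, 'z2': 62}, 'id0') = 5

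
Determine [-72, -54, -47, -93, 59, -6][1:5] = [-54, -47, -93, 59]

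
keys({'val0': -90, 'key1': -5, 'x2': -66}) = ['val0', 'key1', 'x2']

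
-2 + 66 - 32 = 32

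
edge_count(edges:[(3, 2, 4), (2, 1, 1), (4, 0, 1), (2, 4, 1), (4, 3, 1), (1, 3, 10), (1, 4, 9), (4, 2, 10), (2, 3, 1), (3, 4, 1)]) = 10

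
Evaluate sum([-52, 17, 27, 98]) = 90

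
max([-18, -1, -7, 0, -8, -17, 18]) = 18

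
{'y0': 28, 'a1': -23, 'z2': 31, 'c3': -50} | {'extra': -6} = {'y0': 28, 'a1': -23, 'z2': 31, 'c3': -50, 'extra': -6}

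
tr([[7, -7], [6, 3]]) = 10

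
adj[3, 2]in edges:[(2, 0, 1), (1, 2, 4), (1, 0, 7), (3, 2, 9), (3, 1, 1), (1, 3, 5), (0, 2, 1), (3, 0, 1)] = 9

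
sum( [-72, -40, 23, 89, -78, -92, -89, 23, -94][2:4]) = 112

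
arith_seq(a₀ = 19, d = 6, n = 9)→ [19, 25, 31, 37, 43, 49, 55, 61, 67]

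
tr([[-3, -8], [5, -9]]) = diagonal: (-3) + (-9)
= -12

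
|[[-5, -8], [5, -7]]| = 75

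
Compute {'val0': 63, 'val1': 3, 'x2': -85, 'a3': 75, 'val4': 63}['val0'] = 63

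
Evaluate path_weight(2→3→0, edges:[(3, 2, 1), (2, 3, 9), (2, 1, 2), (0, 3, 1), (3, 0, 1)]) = 10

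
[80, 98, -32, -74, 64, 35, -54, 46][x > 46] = keep x where x > 46: 80✓, 98✓, -32✗, -74✗, 64✓, 35✗, -54✗, 46✗
= [80, 98, 64]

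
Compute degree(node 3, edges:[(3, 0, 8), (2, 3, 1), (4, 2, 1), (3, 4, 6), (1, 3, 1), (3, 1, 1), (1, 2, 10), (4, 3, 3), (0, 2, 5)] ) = 6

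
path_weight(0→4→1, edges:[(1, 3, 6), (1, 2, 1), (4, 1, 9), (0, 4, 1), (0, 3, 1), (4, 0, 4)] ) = 10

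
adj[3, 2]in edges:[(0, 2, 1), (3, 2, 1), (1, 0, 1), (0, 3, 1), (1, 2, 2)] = 1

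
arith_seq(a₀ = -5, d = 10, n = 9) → [-5, 5, 15, 25, 35, 45, 55, 65, 75]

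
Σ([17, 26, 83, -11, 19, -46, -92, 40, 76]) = 112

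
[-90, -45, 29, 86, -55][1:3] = [-45, 29]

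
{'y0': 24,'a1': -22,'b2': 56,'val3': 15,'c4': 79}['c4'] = 79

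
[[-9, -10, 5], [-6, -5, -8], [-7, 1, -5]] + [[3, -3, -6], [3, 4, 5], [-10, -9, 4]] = [[-6, -13, -1], [-3, -1, -3], [-17, -8, -1]]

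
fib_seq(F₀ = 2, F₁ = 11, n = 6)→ F_2 = F_1 + F_0 = 13
F_3 = F_2 + F_1 = 24
F_4 = F_3 + F_2 = 37
...
= [2, 11, 13, 24, 37, 61]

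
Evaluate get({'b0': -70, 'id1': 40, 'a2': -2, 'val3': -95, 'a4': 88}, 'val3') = -95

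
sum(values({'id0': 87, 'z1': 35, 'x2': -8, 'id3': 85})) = 199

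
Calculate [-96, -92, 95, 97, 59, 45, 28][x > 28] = [95, 97, 59, 45]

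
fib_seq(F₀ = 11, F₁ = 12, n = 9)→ [11, 12, 23, 35, 58, 93, 151, 244, 395]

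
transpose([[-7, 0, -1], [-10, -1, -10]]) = [[-7, -10], [0, -1], [-1, -10]]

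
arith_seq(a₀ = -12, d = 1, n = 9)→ a_0 = -12 + 0*1 = -12
a_1 = -12 + 1*1 = -11
a_2 = -12 + 2*1 = -10
...
= [-12, -11, -10, -9, -8, -7, -6, -5, -4]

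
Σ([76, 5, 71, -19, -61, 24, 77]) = 173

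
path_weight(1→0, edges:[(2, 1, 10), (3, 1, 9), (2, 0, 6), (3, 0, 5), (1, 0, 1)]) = 1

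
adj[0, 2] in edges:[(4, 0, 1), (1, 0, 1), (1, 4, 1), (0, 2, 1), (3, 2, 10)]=1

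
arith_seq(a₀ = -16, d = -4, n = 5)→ a_0 = -16 + 0*-4 = -16
a_1 = -16 + 1*-4 = -20
a_2 = -16 + 2*-4 = -24
...
= [-16, -20, -24, -28, -32]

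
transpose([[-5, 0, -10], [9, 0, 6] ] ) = [[-5, 9], [0, 0], [-10, 6]]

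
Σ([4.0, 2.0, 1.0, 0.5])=4.0 + 2.0 + 1.0 + 0.5
= 7.5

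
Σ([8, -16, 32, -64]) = 8 + -16 + 32 + -64
= -40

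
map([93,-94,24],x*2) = [186, -188, 48]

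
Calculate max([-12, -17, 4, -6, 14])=14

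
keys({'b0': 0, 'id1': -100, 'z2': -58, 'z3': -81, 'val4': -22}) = ['b0', 'id1', 'z2', 'z3', 'val4']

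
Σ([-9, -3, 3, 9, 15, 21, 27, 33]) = 96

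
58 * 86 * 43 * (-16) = -3431744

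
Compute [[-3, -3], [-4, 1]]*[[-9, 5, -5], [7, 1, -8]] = [[6, -18, 39], [43, -19, 12]]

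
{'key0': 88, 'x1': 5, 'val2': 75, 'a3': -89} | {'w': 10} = {'key0': 88, 'x1': 5, 'val2': 75, 'a3': -89, 'w': 10}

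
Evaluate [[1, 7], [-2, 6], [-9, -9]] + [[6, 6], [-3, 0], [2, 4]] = [[7, 13], [-5, 6], [-7, -5]]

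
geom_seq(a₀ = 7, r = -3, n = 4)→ a_0 = 7*(-3)^0 = 7
a_1 = 7*(-3)^1 = -21
a_2 = 7*(-3)^2 = 63
...
= [7, -21, 63, -189]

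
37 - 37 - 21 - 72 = -93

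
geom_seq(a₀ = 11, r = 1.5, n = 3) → [11.0, 16.5, 24.75]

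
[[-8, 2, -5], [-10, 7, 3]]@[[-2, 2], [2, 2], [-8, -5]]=C[0][0] = (-8)*(-2) + (2)*(2) + (-5)*(-8) = 60
C[0][1] = (-8)*(2) + (2)*(2) + (-5)*(-5) = 13
C[1][0] = (-10)*(-2) + (7)*(2) + (3)*(-8) = 10
C[1][1] = (-10)*(2) + (7)*(2) + (3)*(-5) = -21
= [[60, 13], [10, -21]]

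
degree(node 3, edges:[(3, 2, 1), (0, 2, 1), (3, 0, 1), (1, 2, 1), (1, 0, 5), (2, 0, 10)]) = 2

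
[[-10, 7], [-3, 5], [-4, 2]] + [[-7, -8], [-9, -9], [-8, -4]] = [[-17, -1], [-12, -4], [-12, -2]]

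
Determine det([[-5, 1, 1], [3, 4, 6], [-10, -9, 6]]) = -455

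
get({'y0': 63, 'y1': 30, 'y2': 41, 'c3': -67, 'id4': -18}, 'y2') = 41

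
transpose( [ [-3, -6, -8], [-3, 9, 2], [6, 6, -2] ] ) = [[-3, -3, 6], [-6, 9, 6], [-8, 2, -2]]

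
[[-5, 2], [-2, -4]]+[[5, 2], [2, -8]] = [[0, 4], [0, -12]]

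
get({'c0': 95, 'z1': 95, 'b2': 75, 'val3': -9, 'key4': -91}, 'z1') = 95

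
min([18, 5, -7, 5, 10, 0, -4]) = -7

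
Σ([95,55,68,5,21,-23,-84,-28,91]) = 200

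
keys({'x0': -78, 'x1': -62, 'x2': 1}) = ['x0', 'x1', 'x2']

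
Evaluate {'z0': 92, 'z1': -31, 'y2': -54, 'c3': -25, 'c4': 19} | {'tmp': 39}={'z0': 92, 'z1': -31, 'y2': -54, 'c3': -25, 'c4': 19, 'tmp': 39}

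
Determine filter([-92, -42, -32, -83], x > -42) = [-32]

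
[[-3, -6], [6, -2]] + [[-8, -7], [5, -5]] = [[-11, -13], [11, -7]]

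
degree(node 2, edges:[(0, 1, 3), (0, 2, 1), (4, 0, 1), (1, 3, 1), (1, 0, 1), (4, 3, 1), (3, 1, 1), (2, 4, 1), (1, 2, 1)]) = 3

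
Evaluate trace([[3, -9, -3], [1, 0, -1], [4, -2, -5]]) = -2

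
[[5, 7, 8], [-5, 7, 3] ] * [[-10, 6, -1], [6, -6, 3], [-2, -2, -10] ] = [[-24, -28, -64], [86, -78, -4]]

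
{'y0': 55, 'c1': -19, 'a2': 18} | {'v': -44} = {'y0': 55, 'c1': -19, 'a2': 18, 'v': -44}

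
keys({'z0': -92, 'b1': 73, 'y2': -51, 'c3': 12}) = ['z0', 'b1', 'y2', 'c3']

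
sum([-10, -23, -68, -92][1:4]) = -183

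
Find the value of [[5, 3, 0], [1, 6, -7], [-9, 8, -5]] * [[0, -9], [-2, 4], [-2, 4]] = C[0][0] = (5)*(0) + (3)*(-2) + (0)*(-2) = -6
C[0][1] = (5)*(-9) + (3)*(4) + (0)*(4) = -33
C[1][0] = (1)*(0) + (6)*(-2) + (-7)*(-2) = 2
C[1][1] = (1)*(-9) + (6)*(4) + (-7)*(4) = -13
C[2][0] = (-9)*(0) + (8)*(-2) + (-5)*(-2) = -6
C[2][1] = (-9)*(-9) + (8)*(4) + (-5)*(4) = 93
= [[-6, -33], [2, -13], [-6, 93]]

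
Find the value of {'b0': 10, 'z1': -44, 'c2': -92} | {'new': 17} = {'b0': 10, 'z1': -44, 'c2': -92, 'new': 17}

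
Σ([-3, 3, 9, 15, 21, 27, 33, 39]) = 144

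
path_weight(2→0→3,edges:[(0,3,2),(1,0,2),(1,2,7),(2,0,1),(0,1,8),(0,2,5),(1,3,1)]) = 3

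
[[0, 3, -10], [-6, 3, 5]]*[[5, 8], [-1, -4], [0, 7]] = [[-3, -82], [-33, -25]]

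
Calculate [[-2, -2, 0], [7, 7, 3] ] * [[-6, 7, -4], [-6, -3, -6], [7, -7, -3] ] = [[24, -8, 20], [-63, 7, -79]]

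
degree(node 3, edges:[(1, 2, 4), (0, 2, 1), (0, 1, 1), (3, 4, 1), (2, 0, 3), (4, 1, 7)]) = incident: (3,4)
= 1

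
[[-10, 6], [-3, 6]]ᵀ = [[-10, -3], [6, 6]]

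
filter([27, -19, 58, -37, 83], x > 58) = [83]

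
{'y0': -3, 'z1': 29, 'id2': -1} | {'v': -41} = {'y0': -3, 'z1': 29, 'id2': -1, 'v': -41}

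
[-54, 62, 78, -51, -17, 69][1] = 62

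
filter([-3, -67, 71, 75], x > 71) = keep x where x > 71: -3✗, -67✗, 71✗, 75✓
= [75]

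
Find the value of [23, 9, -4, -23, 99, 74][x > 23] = keep x where x > 23: 23✗, 9✗, -4✗, -23✗, 99✓, 74✓
= [99, 74]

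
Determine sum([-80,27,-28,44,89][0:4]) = slice → [-80, 27, -28, 44]
(-80) + 27 + (-28) + 44
= -37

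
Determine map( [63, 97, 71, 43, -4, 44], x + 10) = 63+10=73, 97+10=107, 71+10=81, 43+10=53, -4+10=6, 44+10=54
= [73, 107, 81, 53, 6, 54]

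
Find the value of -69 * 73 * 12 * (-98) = 5923512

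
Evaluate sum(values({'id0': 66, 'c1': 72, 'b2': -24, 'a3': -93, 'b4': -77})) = -56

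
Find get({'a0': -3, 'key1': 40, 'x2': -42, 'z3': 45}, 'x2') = -42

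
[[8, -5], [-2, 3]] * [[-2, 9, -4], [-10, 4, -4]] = [[34, 52, -12], [-26, -6, -4]]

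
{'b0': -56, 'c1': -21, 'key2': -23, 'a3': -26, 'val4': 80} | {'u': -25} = {'b0': -56, 'c1': -21, 'key2': -23, 'a3': -26, 'val4': 80, 'u': -25}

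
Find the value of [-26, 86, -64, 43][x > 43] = keep x where x > 43: -26✗, 86✓, -64✗, 43✗
= [86]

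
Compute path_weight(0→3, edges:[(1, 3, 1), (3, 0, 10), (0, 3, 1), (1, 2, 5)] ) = 1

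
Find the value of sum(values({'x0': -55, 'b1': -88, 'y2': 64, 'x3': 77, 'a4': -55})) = (-55) + (-88) + 64 + 77 + (-55)
= -57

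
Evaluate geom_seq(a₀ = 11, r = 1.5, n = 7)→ a_0 = 11*1.5^0 = 11.0
a_1 = 11*1.5^1 = 16.5
a_2 = 11*1.5^2 = 24.75
...
= [11.0, 16.5, 24.75, 37.125, 55.6875, 83.53125, 125.296875]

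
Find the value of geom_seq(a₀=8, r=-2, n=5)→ [8, -16, 32, -64, 128]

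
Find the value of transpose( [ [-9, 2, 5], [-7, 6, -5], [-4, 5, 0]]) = [[-9, -7, -4], [2, 6, 5], [5, -5, 0]]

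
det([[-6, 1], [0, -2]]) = 12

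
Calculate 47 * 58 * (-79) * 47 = -10121638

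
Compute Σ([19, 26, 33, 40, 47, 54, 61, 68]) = 19 + 26 + 33 + 40 + 47 + 54 + 61 + 68
= 348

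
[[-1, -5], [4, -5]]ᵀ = [[-1, 4], [-5, -5]]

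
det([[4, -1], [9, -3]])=-3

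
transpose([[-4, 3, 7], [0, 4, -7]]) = [[-4, 0], [3, 4], [7, -7]]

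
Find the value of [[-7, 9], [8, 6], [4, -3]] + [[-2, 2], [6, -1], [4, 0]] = [[-9, 11], [14, 5], [8, -3]]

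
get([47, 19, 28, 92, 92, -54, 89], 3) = 92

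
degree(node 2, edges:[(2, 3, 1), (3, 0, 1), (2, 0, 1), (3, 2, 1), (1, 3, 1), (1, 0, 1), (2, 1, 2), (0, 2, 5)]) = incident: (2,3), (2,0), (3,2), (2,1), (0,2)
= 5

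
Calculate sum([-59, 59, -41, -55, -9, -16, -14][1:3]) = slice → [59, -41]
59 + (-41)
= 18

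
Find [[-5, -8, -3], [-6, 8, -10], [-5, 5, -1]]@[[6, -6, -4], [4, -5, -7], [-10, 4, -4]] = [[-32, 58, 88], [96, -44, 8], [0, 1, -11]]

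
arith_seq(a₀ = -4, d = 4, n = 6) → [-4, 0, 4, 8, 12, 16]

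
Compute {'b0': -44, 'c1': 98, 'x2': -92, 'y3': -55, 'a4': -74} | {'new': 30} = {'b0': -44, 'c1': 98, 'x2': -92, 'y3': -55, 'a4': -74, 'new': 30}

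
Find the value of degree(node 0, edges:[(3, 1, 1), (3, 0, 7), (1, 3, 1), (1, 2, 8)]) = 1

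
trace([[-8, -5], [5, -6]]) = -14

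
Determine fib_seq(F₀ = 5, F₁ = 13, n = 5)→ [5, 13, 18, 31, 49]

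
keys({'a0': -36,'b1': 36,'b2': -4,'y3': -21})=['a0', 'b1', 'b2', 'y3']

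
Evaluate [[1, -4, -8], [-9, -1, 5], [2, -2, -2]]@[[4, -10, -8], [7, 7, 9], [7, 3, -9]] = C[0][0] = (1)*(4) + (-4)*(7) + (-8)*(7) = -80
C[0][1] = (1)*(-10) + (-4)*(7) + (-8)*(3) = -62
C[0][2] = (1)*(-8) + (-4)*(9) + (-8)*(-9) = 28
C[1][0] = (-9)*(4) + (-1)*(7) + (5)*(7) = -8
C[1][1] = (-9)*(-10) + (-1)*(7) + (5)*(3) = 98
C[1][2] = (-9)*(-8) + (-1)*(9) + (5)*(-9) = 18
... (3 more cells)
= [[-80, -62, 28], [-8, 98, 18], [-20, -40, -16]]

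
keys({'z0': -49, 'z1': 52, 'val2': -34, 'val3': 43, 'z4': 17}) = ['z0', 'z1', 'val2', 'val3', 'z4']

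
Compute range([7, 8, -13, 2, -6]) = 21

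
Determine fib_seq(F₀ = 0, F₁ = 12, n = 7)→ [0, 12, 12, 24, 36, 60, 96]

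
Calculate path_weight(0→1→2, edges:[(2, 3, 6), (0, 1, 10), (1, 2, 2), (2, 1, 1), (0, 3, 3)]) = w(0→1)=10 + w(1→2)=2
= 12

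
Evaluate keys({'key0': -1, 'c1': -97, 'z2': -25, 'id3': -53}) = ['key0', 'c1', 'z2', 'id3']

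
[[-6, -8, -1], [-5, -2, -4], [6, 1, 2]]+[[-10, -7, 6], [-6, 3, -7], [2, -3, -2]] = [[-16, -15, 5], [-11, 1, -11], [8, -2, 0]]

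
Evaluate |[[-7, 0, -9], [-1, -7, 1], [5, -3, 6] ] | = (1)*(-7)*det([[-7, 1], [-3, 6]]) + (-1)*(0)*det([[-1, 1], [5, 6]]) + (1)*(-9)*det([[-1, -7], [5, -3]])
= 273 + 0 + -342
= -69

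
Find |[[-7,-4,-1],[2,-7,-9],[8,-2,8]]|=(1)*(-7)*det([[-7, -9], [-2, 8]]) + (-1)*(-4)*det([[2, -9], [8, 8]]) + (1)*(-1)*det([[2, -7], [8, -2]])
= 518 + 352 + -52
= 818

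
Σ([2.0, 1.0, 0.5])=3.5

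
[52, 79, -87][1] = 79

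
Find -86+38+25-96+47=-72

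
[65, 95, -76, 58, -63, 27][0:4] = [65, 95, -76, 58]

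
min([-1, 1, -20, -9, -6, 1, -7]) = -20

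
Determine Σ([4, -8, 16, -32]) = -20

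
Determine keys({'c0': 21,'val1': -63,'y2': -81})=['c0', 'val1', 'y2']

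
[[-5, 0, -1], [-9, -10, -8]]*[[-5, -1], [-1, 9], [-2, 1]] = C[0][0] = (-5)*(-5) + (0)*(-1) + (-1)*(-2) = 27
C[0][1] = (-5)*(-1) + (0)*(9) + (-1)*(1) = 4
C[1][0] = (-9)*(-5) + (-10)*(-1) + (-8)*(-2) = 71
C[1][1] = (-9)*(-1) + (-10)*(9) + (-8)*(1) = -89
= [[27, 4], [71, -89]]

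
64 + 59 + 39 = 162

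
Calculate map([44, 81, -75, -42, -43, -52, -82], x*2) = 44*2=88, 81*2=162, -75*2=-150, -42*2=-84, -43*2=-86, -52*2=-104, -82*2=-164
= [88, 162, -150, -84, -86, -104, -164]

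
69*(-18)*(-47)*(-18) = -1050732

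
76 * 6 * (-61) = -27816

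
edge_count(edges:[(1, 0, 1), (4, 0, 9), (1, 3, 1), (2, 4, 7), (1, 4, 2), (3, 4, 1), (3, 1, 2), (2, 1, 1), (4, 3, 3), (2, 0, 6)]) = 10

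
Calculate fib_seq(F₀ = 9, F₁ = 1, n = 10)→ [9, 1, 10, 11, 21, 32, 53, 85, 138, 223]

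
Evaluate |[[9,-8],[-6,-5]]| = (9)*(-5) - (-8)*(-6)
= -93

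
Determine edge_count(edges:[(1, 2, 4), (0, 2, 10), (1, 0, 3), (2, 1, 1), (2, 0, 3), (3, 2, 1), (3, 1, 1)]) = 7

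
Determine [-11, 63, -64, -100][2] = -64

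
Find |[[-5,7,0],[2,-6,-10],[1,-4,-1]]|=(1)*(-5)*det([[-6, -10], [-4, -1]]) + (-1)*(7)*det([[2, -10], [1, -1]]) + (1)*(0)*det([[2, -6], [1, -4]])
= 170 + -56 + 0
= 114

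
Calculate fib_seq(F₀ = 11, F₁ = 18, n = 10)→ [11, 18, 29, 47, 76, 123, 199, 322, 521, 843]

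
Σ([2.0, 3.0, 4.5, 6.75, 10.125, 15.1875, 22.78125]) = 64.34375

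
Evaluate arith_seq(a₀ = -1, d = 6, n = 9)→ a_0 = -1 + 0*6 = -1
a_1 = -1 + 1*6 = 5
a_2 = -1 + 2*6 = 11
...
= [-1, 5, 11, 17, 23, 29, 35, 41, 47]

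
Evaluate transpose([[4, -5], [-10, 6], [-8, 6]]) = [[4, -10, -8], [-5, 6, 6]]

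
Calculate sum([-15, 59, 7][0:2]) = slice → [-15, 59]
(-15) + 59
= 44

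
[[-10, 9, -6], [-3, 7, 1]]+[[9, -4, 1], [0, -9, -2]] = [[-1, 5, -5], [-3, -2, -1]]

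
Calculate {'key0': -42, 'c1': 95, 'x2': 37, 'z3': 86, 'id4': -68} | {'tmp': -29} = {'key0': -42, 'c1': 95, 'x2': 37, 'z3': 86, 'id4': -68, 'tmp': -29}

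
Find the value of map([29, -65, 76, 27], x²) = (29)²=841, (-65)²=4225, (76)²=5776, (27)²=729
= [841, 4225, 5776, 729]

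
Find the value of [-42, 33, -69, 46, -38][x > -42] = [33, 46, -38]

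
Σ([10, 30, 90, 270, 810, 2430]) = 10 + 30 + 90 + 270 + 810 + 2430
= 3640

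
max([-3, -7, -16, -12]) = -3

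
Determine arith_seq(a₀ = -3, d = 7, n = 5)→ a_0 = -3 + 0*7 = -3
a_1 = -3 + 1*7 = 4
a_2 = -3 + 2*7 = 11
...
= [-3, 4, 11, 18, 25]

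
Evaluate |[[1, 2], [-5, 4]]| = 14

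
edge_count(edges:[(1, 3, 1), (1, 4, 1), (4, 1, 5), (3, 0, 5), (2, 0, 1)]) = 5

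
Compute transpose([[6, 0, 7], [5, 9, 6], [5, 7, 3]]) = [[6, 5, 5], [0, 9, 7], [7, 6, 3]]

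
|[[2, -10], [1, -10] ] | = (2)*(-10) - (-10)*(1)
= -10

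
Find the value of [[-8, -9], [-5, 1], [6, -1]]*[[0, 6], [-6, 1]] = [[54, -57], [-6, -29], [6, 35]]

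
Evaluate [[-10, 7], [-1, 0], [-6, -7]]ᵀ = [[-10, -1, -6], [7, 0, -7]]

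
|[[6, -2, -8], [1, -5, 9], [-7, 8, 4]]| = -202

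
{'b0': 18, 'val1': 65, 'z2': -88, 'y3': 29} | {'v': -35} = {'b0': 18, 'val1': 65, 'z2': -88, 'y3': 29, 'v': -35}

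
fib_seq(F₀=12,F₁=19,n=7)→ F_2 = F_1 + F_0 = 31
F_3 = F_2 + F_1 = 50
F_4 = F_3 + F_2 = 81
...
= [12, 19, 31, 50, 81, 131, 212]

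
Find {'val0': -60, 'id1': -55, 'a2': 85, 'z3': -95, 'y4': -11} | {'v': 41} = {'val0': -60, 'id1': -55, 'a2': 85, 'z3': -95, 'y4': -11, 'v': 41}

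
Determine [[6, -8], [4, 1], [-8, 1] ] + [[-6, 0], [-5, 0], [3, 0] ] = [[0, -8], [-1, 1], [-5, 1]]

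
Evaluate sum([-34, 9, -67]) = -92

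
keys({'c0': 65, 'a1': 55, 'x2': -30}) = ['c0', 'a1', 'x2']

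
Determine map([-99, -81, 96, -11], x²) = (-99)²=9801, (-81)²=6561, (96)²=9216, (-11)²=121
= [9801, 6561, 9216, 121]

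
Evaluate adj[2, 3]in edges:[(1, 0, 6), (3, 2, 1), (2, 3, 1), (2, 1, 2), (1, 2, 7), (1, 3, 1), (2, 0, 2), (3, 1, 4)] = 1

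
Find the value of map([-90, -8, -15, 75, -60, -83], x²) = [8100, 64, 225, 5625, 3600, 6889]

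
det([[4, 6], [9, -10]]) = -94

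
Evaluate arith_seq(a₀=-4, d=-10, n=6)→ [-4, -14, -24, -34, -44, -54]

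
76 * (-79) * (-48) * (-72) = -20749824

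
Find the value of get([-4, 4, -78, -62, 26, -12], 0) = -4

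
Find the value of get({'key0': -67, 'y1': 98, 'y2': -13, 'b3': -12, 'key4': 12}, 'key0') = -67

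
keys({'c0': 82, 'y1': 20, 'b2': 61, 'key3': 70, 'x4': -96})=['c0', 'y1', 'b2', 'key3', 'x4']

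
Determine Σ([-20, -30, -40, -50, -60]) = (-20) + (-30) + (-40) + (-50) + (-60)
= -200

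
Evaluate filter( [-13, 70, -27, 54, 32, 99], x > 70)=[99]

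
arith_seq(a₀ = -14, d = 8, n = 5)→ [-14, -6, 2, 10, 18]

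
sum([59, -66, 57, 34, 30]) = 59 + (-66) + 57 + 34 + 30
= 114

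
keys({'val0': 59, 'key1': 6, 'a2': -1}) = ['val0', 'key1', 'a2']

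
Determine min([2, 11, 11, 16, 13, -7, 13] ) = -7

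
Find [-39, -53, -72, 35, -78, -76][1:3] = [-53, -72]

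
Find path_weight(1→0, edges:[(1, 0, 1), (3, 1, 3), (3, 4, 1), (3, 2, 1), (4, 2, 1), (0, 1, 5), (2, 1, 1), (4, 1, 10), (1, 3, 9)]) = 1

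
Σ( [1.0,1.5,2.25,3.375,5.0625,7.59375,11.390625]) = 1.0 + 1.5 + 2.25 + 3.375 + 5.0625 + 7.59375 + 11.390625
= 32.171875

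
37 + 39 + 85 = 161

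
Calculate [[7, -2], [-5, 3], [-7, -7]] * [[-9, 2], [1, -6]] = C[0][0] = (7)*(-9) + (-2)*(1) = -65
C[0][1] = (7)*(2) + (-2)*(-6) = 26
C[1][0] = (-5)*(-9) + (3)*(1) = 48
C[1][1] = (-5)*(2) + (3)*(-6) = -28
C[2][0] = (-7)*(-9) + (-7)*(1) = 56
C[2][1] = (-7)*(2) + (-7)*(-6) = 28
= [[-65, 26], [48, -28], [56, 28]]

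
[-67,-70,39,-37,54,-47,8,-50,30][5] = -47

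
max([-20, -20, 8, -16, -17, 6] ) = 8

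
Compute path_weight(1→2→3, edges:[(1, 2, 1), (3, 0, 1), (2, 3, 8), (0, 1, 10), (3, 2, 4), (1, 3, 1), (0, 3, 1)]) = 9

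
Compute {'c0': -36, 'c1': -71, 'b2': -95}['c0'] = -36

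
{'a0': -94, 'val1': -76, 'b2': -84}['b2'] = -84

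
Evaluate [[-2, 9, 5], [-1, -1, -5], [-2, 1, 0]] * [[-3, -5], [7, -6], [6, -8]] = C[0][0] = (-2)*(-3) + (9)*(7) + (5)*(6) = 99
C[0][1] = (-2)*(-5) + (9)*(-6) + (5)*(-8) = -84
C[1][0] = (-1)*(-3) + (-1)*(7) + (-5)*(6) = -34
C[1][1] = (-1)*(-5) + (-1)*(-6) + (-5)*(-8) = 51
C[2][0] = (-2)*(-3) + (1)*(7) + (0)*(6) = 13
C[2][1] = (-2)*(-5) + (1)*(-6) + (0)*(-8) = 4
= [[99, -84], [-34, 51], [13, 4]]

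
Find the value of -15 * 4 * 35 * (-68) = 142800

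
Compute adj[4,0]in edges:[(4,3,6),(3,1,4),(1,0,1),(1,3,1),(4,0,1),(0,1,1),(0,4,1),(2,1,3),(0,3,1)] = 1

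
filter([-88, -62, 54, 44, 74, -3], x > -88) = [-62, 54, 44, 74, -3]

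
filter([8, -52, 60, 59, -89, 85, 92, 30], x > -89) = [8, -52, 60, 59, 85, 92, 30]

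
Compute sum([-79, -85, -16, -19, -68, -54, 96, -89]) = -314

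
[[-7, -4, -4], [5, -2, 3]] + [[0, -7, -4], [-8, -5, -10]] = [[-7, -11, -8], [-3, -7, -7]]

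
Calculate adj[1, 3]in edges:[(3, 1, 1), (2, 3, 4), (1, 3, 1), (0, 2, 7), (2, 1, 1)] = 1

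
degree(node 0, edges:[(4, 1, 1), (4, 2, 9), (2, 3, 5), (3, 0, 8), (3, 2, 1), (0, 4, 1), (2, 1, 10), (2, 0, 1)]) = incident: (3,0), (0,4), (2,0)
= 3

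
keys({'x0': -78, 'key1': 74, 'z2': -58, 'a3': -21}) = ['x0', 'key1', 'z2', 'a3']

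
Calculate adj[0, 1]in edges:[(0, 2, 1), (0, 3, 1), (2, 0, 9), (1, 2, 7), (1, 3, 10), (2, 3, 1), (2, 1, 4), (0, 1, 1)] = 1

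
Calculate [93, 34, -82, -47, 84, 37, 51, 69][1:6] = [34, -82, -47, 84, 37]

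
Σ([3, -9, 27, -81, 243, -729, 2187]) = 1641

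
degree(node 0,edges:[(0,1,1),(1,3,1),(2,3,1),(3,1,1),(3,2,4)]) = incident: (0,1)
= 1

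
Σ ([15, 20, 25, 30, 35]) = 125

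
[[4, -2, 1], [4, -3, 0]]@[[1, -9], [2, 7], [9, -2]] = C[0][0] = (4)*(1) + (-2)*(2) + (1)*(9) = 9
C[0][1] = (4)*(-9) + (-2)*(7) + (1)*(-2) = -52
C[1][0] = (4)*(1) + (-3)*(2) + (0)*(9) = -2
C[1][1] = (4)*(-9) + (-3)*(7) + (0)*(-2) = -57
= [[9, -52], [-2, -57]]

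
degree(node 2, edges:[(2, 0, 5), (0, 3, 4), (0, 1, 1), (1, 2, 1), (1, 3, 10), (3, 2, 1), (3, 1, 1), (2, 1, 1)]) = incident: (2,0), (1,2), (3,2), (2,1)
= 4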